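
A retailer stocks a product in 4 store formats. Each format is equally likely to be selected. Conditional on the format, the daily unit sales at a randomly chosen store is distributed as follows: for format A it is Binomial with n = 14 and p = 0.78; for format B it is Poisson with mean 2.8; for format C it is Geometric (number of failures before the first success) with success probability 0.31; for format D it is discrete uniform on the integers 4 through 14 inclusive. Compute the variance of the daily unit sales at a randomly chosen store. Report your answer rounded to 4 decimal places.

Per component, A: μ=10.92, E[X²]=121.649; B: μ=2.8, E[X²]=10.64; C: μ=2.22581, E[X²]=12.1342; D: μ=9, E[X²]=91.
E[X] = 0.25·10.92 + 0.25·2.8 + 0.25·2.22581 + 0.25·9 = 6.23645.
E[X²] = 0.25·121.649 + 0.25·10.64 + 0.25·12.1342 + 0.25·91 = 58.8558.
Var(X) = E[X²] − (E[X])² = 58.8558 − 38.8933 = 19.9624.

19.9624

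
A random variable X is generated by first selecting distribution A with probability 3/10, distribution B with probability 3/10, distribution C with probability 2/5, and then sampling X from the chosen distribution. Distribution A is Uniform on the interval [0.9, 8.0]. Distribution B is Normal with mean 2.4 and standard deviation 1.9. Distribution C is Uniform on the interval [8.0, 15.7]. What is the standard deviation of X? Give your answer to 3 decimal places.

Per component, A: μ=4.45, E[X²]=24.0033; B: μ=2.4, E[X²]=9.37; C: μ=11.85, E[X²]=145.363.
E[X] = 0.3·4.45 + 0.3·2.4 + 0.4·11.85 = 6.795.
E[X²] = 0.3·24.0033 + 0.3·9.37 + 0.4·145.363 = 68.1573.
Var(X) = E[X²] − (E[X])² = 68.1573 − 46.172 = 21.9853.
SD(X) = √21.9853 = 4.68885.

4.689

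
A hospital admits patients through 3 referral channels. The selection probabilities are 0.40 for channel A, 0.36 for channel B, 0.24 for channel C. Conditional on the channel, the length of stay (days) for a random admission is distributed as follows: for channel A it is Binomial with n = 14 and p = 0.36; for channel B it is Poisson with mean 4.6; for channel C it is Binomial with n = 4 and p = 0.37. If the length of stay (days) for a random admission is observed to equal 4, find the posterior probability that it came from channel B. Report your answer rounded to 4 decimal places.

0.4514

Likelihoods P(X=4 | ·): A: 0.19384; B: 0.187528; C: 0.0187416.
Posterior ∝ prior × likelihood. Numerator for B: 0.36·0.187528 = 0.06751.
Normalizing constant: 0.4·0.19384 + 0.36·0.187528 + 0.24·0.0187416 = 0.149544.
P(B | observation) = 0.06751 / 0.149544 = 0.451439.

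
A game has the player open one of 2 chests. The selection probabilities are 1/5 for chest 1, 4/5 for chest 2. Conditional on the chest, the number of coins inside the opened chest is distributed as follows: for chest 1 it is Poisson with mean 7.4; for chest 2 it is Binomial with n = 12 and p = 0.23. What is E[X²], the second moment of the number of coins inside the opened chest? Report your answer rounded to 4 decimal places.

For each component E[X²] = Var + (mean)², giving 1: 62.16; 2: 9.7428.
Overall E[X²] = 0.2·62.16 + 0.8·9.7428 = 20.2262.

20.2262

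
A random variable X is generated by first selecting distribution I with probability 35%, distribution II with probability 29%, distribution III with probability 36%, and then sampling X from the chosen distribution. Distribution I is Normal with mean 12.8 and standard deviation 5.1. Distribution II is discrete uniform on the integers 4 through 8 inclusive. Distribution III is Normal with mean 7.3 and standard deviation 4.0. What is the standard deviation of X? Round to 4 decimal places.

4.9117

Per component, I: μ=12.8, E[X²]=189.85; II: μ=6, E[X²]=38; III: μ=7.3, E[X²]=69.29.
E[X] = 0.35·12.8 + 0.29·6 + 0.36·7.3 = 8.848.
E[X²] = 0.35·189.85 + 0.29·38 + 0.36·69.29 = 102.412.
Var(X) = E[X²] − (E[X])² = 102.412 − 78.2871 = 24.1248.
SD(X) = √24.1248 = 4.9117.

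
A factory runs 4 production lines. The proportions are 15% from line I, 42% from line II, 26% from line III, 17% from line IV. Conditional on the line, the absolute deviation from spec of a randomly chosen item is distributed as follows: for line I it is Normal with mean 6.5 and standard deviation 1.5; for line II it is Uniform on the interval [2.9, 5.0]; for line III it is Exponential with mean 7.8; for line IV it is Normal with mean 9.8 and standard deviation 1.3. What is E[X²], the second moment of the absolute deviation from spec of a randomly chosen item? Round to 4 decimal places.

For each component E[X²] = Var + (mean)², giving I: 44.5; II: 15.97; III: 121.68; IV: 97.73.
Overall E[X²] = 0.15·44.5 + 0.42·15.97 + 0.26·121.68 + 0.17·97.73 = 61.6333.

61.6333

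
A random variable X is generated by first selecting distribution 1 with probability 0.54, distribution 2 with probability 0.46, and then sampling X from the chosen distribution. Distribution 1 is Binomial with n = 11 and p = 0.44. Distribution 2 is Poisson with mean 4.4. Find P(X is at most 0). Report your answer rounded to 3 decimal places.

0.007

Conditional on each component, P(X ≤ 0): 1: 0.00169851; 2: 0.0122773.
By total probability, P(X ≤ 0) = 0.54·0.00169851 + 0.46·0.0122773 = 0.00656477.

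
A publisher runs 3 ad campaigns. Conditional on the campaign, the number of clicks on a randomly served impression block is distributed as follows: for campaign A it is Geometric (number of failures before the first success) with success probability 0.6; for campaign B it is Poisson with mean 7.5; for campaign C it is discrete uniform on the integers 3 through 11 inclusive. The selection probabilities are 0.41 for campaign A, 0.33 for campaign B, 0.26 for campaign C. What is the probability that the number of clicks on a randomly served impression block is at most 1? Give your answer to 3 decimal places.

Conditional on each campaign, P(X ≤ 1): A: 0.84; B: 0.00470122; C: 0.
By total probability, P(X ≤ 1) = 0.41·0.84 + 0.33·0.00470122 + 0.26·0 = 0.345951.

0.346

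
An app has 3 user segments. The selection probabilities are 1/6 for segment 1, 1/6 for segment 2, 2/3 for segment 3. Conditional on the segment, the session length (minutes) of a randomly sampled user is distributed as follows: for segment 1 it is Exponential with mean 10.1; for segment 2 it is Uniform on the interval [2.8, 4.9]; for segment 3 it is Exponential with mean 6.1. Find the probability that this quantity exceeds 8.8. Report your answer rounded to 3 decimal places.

Conditional on each segment, P(X > 8.8): 1: 0.418413; 2: 0; 3: 0.236307.
By total probability, P(X > 8.8) = 0.166667·0.418413 + 0.166667·0 + 0.666667·0.236307 = 0.227274.

0.227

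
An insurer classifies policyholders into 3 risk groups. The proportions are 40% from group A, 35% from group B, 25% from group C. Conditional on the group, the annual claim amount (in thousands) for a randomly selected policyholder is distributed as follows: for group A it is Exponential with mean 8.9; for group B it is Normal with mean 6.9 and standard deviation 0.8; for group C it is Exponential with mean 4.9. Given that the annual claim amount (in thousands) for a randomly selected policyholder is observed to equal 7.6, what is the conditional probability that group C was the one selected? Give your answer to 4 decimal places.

Likelihoods f(7.6 | ·): A: 0.0478357; B: 0.340069; C: 0.0432717.
Posterior ∝ prior × likelihood. Numerator for C: 0.25·0.0432717 = 0.0108179.
Normalizing constant: 0.4·0.0478357 + 0.35·0.340069 + 0.25·0.0432717 = 0.148976.
P(C | observation) = 0.0108179 / 0.148976 = 0.0726152.

0.0726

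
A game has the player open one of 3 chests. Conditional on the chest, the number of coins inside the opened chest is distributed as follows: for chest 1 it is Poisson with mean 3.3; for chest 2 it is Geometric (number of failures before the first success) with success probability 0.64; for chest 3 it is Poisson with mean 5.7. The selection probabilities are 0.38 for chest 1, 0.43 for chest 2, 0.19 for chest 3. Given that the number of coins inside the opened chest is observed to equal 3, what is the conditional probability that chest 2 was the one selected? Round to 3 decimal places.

Likelihoods P(X=3 | ·): 1: 0.220912; 2: 0.0298598; 3: 0.103275.
Posterior ∝ prior × likelihood. Numerator for 2: 0.43·0.0298598 = 0.0128397.
Normalizing constant: 0.38·0.220912 + 0.43·0.0298598 + 0.19·0.103275 = 0.116408.
P(2 | observation) = 0.0128397 / 0.116408 = 0.110299.

0.110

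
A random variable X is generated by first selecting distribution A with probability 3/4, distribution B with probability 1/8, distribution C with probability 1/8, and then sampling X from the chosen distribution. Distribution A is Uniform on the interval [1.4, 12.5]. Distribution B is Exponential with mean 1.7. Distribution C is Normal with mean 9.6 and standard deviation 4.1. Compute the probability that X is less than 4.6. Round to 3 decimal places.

0.347

Conditional on each component, P(X < 4.6): A: 0.288288; B: 0.933189; C: 0.111325.
By total probability, P(X < 4.6) = 0.75·0.288288 + 0.125·0.933189 + 0.125·0.111325 = 0.34678.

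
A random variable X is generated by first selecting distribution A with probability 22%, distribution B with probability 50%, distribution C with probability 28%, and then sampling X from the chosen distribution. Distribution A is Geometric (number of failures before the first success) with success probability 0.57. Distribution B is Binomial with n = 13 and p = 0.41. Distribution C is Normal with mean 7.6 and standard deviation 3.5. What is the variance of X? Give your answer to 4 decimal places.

11.2046

Per component, A: μ=0.754386, E[X²]=1.89258; B: μ=5.33, E[X²]=31.5536; C: μ=7.6, E[X²]=70.01.
E[X] = 0.22·0.754386 + 0.5·5.33 + 0.28·7.6 = 4.95896.
E[X²] = 0.22·1.89258 + 0.5·31.5536 + 0.28·70.01 = 35.796.
Var(X) = E[X²] − (E[X])² = 35.796 − 24.5913 = 11.2046.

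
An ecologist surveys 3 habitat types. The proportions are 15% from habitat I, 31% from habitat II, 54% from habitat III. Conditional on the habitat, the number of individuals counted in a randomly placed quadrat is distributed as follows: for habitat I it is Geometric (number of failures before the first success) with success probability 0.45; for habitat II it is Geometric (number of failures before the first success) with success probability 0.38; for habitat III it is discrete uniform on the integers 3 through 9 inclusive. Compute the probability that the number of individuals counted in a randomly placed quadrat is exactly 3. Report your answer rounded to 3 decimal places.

Conditional on each habitat, P(X = 3): I: 0.0748688; II: 0.0905646; III: 0.142857.
By total probability, P(X = 3) = 0.15·0.0748688 + 0.31·0.0905646 + 0.54·0.142857 = 0.116448.

0.116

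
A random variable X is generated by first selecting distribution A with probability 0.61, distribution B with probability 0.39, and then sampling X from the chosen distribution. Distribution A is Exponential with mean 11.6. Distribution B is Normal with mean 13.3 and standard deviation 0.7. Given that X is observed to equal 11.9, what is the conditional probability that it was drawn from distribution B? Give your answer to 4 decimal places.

0.6147

Likelihoods f(11.9 | ·): A: 0.0309041; B: 0.07713.
Posterior ∝ prior × likelihood. Numerator for B: 0.39·0.07713 = 0.0300807.
Normalizing constant: 0.61·0.0309041 + 0.39·0.07713 = 0.0489322.
P(B | observation) = 0.0300807 / 0.0489322 = 0.614742.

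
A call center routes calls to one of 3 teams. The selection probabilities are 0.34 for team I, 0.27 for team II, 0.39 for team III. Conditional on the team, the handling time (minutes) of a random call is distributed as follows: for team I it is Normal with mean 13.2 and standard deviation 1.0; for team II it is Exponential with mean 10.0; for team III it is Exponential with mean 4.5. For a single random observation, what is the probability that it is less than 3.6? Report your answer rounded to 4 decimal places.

0.2964

Conditional on each team, P(X < 3.6): I: 0; II: 0.302324; III: 0.550671.
By total probability, P(X < 3.6) = 0.34·0 + 0.27·0.302324 + 0.39·0.550671 = 0.296389.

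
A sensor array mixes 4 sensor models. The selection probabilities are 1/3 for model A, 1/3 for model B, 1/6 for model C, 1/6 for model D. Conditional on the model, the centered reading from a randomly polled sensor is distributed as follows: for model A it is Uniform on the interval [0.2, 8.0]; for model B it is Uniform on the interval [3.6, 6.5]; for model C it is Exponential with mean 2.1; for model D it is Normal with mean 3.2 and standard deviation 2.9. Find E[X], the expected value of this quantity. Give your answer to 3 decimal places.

Component means — A: 4.1; B: 5.05; C: 2.1; D: 3.2.
E[X] = 0.333333·4.1 + 0.333333·5.05 + 0.166667·2.1 + 0.166667·3.2 = 3.93333.

3.933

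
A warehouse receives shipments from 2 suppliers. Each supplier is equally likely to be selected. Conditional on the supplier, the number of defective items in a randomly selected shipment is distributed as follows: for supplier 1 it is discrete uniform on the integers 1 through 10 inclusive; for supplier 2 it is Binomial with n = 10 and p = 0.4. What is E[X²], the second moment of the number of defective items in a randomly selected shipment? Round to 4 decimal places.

28.4500

For each component E[X²] = Var + (mean)², giving 1: 38.5; 2: 18.4.
Overall E[X²] = 0.5·38.5 + 0.5·18.4 = 28.45.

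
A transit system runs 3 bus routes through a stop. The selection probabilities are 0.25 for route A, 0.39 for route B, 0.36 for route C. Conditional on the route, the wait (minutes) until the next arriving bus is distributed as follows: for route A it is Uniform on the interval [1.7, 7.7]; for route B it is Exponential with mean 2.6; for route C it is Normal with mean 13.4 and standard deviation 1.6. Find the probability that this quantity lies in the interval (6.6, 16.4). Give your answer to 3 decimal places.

0.425

Conditional on each route, P(6.6 < X < 16.4): A: 0.183333; B: 0.0771656; C: 0.969593.
By total probability, P(6.6 < X < 16.4) = 0.25·0.183333 + 0.39·0.0771656 + 0.36·0.969593 = 0.424981.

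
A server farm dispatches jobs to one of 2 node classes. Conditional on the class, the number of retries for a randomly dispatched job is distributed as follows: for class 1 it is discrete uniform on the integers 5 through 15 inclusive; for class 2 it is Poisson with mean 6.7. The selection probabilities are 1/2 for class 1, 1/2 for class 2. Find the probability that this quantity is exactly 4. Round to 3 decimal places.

0.052

Conditional on each class, P(X = 4): 1: 0; 2: 0.103351.
By total probability, P(X = 4) = 0.5·0 + 0.5·0.103351 = 0.0516755.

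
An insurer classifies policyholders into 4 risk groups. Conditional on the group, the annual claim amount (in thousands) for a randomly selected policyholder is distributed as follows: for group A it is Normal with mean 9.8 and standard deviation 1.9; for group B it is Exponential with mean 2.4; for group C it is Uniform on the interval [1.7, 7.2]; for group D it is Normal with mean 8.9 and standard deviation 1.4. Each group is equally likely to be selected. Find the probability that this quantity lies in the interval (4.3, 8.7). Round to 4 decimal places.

0.3474

Conditional on each group, P(4.3 < X < 8.7): A: 0.279415; B: 0.140033; C: 0.527273; D: 0.442693.
By total probability, P(4.3 < X < 8.7) = 0.25·0.279415 + 0.25·0.140033 + 0.25·0.527273 + 0.25·0.442693 = 0.347353.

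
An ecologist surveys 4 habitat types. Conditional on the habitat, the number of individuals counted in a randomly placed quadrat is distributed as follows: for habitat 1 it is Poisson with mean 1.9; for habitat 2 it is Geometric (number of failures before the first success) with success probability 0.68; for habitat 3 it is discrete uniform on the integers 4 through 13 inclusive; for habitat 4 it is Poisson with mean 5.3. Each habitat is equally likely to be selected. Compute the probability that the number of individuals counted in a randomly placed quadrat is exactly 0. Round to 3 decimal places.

Conditional on each habitat, P(X = 0): 1: 0.149569; 2: 0.68; 3: 0; 4: 0.00499159.
By total probability, P(X = 0) = 0.25·0.149569 + 0.25·0.68 + 0.25·0 + 0.25·0.00499159 = 0.20864.

0.209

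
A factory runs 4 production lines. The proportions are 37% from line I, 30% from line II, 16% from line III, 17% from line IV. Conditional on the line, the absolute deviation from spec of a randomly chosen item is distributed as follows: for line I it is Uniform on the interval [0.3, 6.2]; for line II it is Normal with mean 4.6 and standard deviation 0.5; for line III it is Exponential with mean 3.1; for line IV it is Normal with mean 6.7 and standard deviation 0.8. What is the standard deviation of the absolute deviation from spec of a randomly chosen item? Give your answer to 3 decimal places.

2.105

Per component, I: μ=3.25, E[X²]=13.4633; II: μ=4.6, E[X²]=21.41; III: μ=3.1, E[X²]=19.22; IV: μ=6.7, E[X²]=45.53.
E[X] = 0.37·3.25 + 0.3·4.6 + 0.16·3.1 + 0.17·6.7 = 4.2175.
E[X²] = 0.37·13.4633 + 0.3·21.41 + 0.16·19.22 + 0.17·45.53 = 22.2197.
Var(X) = E[X²] − (E[X])² = 22.2197 − 17.7873 = 4.43243.
SD(X) = √4.43243 = 2.10533.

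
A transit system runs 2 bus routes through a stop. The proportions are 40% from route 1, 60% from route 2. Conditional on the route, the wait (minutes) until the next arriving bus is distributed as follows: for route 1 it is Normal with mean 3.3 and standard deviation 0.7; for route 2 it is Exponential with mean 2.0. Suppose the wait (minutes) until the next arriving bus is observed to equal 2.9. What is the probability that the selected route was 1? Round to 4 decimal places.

Likelihoods f(2.9 | ·): 1: 0.484068; 2: 0.117285.
Posterior ∝ prior × likelihood. Numerator for 1: 0.4·0.484068 = 0.193627.
Normalizing constant: 0.4·0.484068 + 0.6·0.117285 = 0.263998.
P(1 | observation) = 0.193627 / 0.263998 = 0.733441.

0.7334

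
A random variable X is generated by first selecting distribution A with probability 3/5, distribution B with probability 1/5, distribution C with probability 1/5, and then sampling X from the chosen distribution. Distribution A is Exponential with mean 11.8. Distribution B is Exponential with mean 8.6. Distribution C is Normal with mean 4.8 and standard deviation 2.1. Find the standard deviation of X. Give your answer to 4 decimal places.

Per component, A: μ=11.8, E[X²]=278.48; B: μ=8.6, E[X²]=147.92; C: μ=4.8, E[X²]=27.45.
E[X] = 0.6·11.8 + 0.2·8.6 + 0.2·4.8 = 9.76.
E[X²] = 0.6·278.48 + 0.2·147.92 + 0.2·27.45 = 202.162.
Var(X) = E[X²] − (E[X])² = 202.162 − 95.2576 = 106.904.
SD(X) = √106.904 = 10.3395.

10.3395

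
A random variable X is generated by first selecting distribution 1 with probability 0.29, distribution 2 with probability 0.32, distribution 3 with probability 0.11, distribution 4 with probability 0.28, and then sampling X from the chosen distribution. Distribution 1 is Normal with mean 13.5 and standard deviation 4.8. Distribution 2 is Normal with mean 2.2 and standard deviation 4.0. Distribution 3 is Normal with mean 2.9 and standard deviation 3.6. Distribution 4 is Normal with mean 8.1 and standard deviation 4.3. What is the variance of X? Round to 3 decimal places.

40.175

Per component, 1: μ=13.5, E[X²]=205.29; 2: μ=2.2, E[X²]=20.84; 3: μ=2.9, E[X²]=21.37; 4: μ=8.1, E[X²]=84.1.
E[X] = 0.29·13.5 + 0.32·2.2 + 0.11·2.9 + 0.28·8.1 = 7.206.
E[X²] = 0.29·205.29 + 0.32·20.84 + 0.11·21.37 + 0.28·84.1 = 92.1016.
Var(X) = E[X²] − (E[X])² = 92.1016 − 51.9264 = 40.1752.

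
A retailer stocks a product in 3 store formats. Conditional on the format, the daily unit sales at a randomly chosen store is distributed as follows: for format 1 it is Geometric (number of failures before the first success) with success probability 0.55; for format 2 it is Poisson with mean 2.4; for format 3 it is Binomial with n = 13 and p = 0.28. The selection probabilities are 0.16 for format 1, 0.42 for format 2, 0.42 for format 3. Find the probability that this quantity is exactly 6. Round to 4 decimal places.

0.0457

Conditional on each format, P(X = 6): 1: 0.00456707; 2: 0.0240784; 3: 0.0829455.
By total probability, P(X = 6) = 0.16·0.00456707 + 0.42·0.0240784 + 0.42·0.0829455 = 0.0456808.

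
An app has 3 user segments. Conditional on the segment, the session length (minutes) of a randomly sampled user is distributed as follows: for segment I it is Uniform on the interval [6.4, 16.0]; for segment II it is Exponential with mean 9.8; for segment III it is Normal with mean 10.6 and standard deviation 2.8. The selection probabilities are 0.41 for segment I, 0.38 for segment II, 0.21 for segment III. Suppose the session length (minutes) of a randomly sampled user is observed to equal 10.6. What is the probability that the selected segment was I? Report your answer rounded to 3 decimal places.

Likelihoods f(10.6 | ·): I: 0.104167; II: 0.0345961; III: 0.142479.
Posterior ∝ prior × likelihood. Numerator for I: 0.41·0.104167 = 0.0427083.
Normalizing constant: 0.41·0.104167 + 0.38·0.0345961 + 0.21·0.142479 = 0.0857755.
P(I | observation) = 0.0427083 / 0.0857755 = 0.497908.

0.498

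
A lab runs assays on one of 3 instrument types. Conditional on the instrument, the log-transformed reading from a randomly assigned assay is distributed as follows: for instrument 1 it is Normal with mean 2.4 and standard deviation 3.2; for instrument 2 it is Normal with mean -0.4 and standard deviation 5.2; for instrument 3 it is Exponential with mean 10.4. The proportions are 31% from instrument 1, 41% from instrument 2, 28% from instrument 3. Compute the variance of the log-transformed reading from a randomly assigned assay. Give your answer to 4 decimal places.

Per component, 1: μ=2.4, E[X²]=16; 2: μ=-0.4, E[X²]=27.2; 3: μ=10.4, E[X²]=216.32.
E[X] = 0.31·2.4 + 0.41·-0.4 + 0.28·10.4 = 3.492.
E[X²] = 0.31·16 + 0.41·27.2 + 0.28·216.32 = 76.6816.
Var(X) = E[X²] − (E[X])² = 76.6816 − 12.1941 = 64.4875.

64.4875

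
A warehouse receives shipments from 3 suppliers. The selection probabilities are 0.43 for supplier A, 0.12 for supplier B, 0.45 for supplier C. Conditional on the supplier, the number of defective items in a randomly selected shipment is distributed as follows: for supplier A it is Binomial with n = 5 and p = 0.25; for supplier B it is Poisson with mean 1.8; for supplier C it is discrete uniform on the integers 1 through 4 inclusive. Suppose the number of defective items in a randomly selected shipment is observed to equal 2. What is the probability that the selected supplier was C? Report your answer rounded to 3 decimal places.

Likelihoods P(X=2 | ·): A: 0.263672; B: 0.267784; C: 0.25.
Posterior ∝ prior × likelihood. Numerator for C: 0.45·0.25 = 0.1125.
Normalizing constant: 0.43·0.263672 + 0.12·0.267784 + 0.45·0.25 = 0.258013.
P(C | observation) = 0.1125 / 0.258013 = 0.436025.

0.436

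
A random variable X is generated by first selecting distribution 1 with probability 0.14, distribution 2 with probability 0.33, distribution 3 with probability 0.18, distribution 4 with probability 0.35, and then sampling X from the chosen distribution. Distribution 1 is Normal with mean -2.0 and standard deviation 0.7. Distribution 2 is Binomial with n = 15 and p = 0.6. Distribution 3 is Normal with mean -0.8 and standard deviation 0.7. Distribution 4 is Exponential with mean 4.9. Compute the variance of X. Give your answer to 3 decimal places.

27.401

Per component, 1: μ=-2, E[X²]=4.49; 2: μ=9, E[X²]=84.6; 3: μ=-0.8, E[X²]=1.13; 4: μ=4.9, E[X²]=48.02.
E[X] = 0.14·-2 + 0.33·9 + 0.18·-0.8 + 0.35·4.9 = 4.261.
E[X²] = 0.14·4.49 + 0.33·84.6 + 0.18·1.13 + 0.35·48.02 = 45.557.
Var(X) = E[X²] − (E[X])² = 45.557 − 18.1561 = 27.4009.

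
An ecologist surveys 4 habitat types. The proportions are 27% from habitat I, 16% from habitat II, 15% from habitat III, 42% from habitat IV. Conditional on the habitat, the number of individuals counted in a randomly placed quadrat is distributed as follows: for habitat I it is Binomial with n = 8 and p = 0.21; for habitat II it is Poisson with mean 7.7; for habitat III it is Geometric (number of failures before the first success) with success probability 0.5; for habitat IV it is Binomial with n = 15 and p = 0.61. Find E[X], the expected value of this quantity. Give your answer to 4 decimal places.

Component means — I: 1.68; II: 7.7; III: 1; IV: 9.15.
E[X] = 0.27·1.68 + 0.16·7.7 + 0.15·1 + 0.42·9.15 = 5.6786.

5.6786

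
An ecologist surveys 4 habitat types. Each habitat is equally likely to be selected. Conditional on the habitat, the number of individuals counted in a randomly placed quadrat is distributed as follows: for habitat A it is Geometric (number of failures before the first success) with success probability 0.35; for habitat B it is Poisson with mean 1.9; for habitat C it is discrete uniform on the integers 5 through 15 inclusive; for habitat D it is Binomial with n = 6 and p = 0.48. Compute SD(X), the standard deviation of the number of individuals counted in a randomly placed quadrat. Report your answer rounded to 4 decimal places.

Per component, A: μ=1.85714, E[X²]=8.7551; B: μ=1.9, E[X²]=5.51; C: μ=10, E[X²]=110; D: μ=2.88, E[X²]=9.792.
E[X] = 0.25·1.85714 + 0.25·1.9 + 0.25·10 + 0.25·2.88 = 4.15929.
E[X²] = 0.25·8.7551 + 0.25·5.51 + 0.25·110 + 0.25·9.792 = 33.5143.
Var(X) = E[X²] − (E[X])² = 33.5143 − 17.2997 = 16.2146.
SD(X) = √16.2146 = 4.02674.

4.0267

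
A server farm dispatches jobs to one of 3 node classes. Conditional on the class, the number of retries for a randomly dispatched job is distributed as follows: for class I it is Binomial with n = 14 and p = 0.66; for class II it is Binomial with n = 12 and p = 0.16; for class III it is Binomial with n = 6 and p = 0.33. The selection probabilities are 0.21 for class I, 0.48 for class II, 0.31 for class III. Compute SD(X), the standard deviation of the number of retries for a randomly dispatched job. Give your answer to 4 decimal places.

Per component, I: μ=9.24, E[X²]=88.5192; II: μ=1.92, E[X²]=5.2992; III: μ=1.98, E[X²]=5.247.
E[X] = 0.21·9.24 + 0.48·1.92 + 0.31·1.98 = 3.4758.
E[X²] = 0.21·88.5192 + 0.48·5.2992 + 0.31·5.247 = 22.7592.
Var(X) = E[X²] − (E[X])² = 22.7592 − 12.0812 = 10.678.
SD(X) = √10.678 = 3.26773.

3.2677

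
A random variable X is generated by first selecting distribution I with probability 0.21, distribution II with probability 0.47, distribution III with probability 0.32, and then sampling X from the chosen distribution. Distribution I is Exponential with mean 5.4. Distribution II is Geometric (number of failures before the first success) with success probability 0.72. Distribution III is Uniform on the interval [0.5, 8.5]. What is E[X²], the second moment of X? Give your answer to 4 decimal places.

20.7588

For each component E[X²] = Var + (mean)², giving I: 58.32; II: 0.691358; III: 25.5833.
Overall E[X²] = 0.21·58.32 + 0.47·0.691358 + 0.32·25.5833 = 20.7588.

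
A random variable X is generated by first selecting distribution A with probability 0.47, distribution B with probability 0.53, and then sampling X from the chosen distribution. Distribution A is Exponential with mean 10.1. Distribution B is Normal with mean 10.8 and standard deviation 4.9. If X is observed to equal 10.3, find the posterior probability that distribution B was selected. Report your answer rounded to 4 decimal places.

Likelihoods f(10.3 | ·): A: 0.0357095; B: 0.080994.
Posterior ∝ prior × likelihood. Numerator for B: 0.53·0.080994 = 0.0429268.
Normalizing constant: 0.47·0.0357095 + 0.53·0.080994 = 0.0597103.
P(B | observation) = 0.0429268 / 0.0597103 = 0.718918.

0.7189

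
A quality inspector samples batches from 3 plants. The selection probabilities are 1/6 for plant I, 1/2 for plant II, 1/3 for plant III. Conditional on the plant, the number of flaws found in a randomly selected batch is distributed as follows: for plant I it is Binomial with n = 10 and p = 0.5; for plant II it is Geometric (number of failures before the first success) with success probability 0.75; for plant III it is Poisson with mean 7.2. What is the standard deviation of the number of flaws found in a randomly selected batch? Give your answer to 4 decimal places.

3.6029

Per component, I: μ=5, E[X²]=27.5; II: μ=0.333333, E[X²]=0.555556; III: μ=7.2, E[X²]=59.04.
E[X] = 0.166667·5 + 0.5·0.333333 + 0.333333·7.2 = 3.4.
E[X²] = 0.166667·27.5 + 0.5·0.555556 + 0.333333·59.04 = 24.5411.
Var(X) = E[X²] − (E[X])² = 24.5411 − 11.56 = 12.9811.
SD(X) = √12.9811 = 3.60293.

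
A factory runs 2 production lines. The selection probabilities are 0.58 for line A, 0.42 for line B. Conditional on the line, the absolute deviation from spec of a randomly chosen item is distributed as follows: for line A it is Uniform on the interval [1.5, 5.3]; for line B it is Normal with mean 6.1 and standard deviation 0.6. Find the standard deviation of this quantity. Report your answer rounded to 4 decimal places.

Per component, A: μ=3.4, E[X²]=12.7633; B: μ=6.1, E[X²]=37.57.
E[X] = 0.58·3.4 + 0.42·6.1 = 4.534.
E[X²] = 0.58·12.7633 + 0.42·37.57 = 23.1821.
Var(X) = E[X²] − (E[X])² = 23.1821 − 20.5572 = 2.62498.
SD(X) = √2.62498 = 1.62018.

1.6202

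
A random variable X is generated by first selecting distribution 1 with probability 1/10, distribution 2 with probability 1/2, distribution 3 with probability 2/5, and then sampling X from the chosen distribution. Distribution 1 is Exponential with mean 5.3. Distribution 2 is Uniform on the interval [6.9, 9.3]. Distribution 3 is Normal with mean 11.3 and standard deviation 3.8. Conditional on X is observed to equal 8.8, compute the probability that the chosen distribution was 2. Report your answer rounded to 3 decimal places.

0.848

Likelihoods f(8.8 | ·): 1: 0.0358617; 2: 0.416667; 3: 0.0845551.
Posterior ∝ prior × likelihood. Numerator for 2: 0.5·0.416667 = 0.208333.
Normalizing constant: 0.1·0.0358617 + 0.5·0.416667 + 0.4·0.0845551 = 0.245742.
P(2 | observation) = 0.208333 / 0.245742 = 0.847774.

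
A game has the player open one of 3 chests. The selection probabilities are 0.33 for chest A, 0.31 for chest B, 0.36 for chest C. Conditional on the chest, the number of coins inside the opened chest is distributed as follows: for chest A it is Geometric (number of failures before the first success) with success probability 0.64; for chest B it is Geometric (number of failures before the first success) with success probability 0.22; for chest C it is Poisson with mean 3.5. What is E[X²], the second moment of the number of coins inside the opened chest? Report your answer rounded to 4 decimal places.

For each component E[X²] = Var + (mean)², giving A: 1.19531; B: 28.686; C: 15.75.
Overall E[X²] = 0.33·1.19531 + 0.31·28.686 + 0.36·15.75 = 14.9571.

14.9571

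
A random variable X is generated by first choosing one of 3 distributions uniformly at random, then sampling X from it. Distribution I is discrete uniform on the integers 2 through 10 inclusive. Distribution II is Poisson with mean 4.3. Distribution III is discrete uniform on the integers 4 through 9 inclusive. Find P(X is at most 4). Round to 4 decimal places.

Conditional on each component, P(X ≤ 4): I: 0.333333; II: 0.570438; III: 0.166667.
By total probability, P(X ≤ 4) = 0.333333·0.333333 + 0.333333·0.570438 + 0.333333·0.166667 = 0.356813.

0.3568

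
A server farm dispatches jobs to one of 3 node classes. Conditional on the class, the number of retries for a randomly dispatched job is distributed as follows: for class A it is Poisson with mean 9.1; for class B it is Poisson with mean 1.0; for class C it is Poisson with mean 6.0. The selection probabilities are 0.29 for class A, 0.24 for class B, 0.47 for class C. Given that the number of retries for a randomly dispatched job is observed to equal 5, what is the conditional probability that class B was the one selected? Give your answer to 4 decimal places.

Likelihoods P(X=5 | ·): A: 0.0580692; B: 0.00306566; C: 0.160623.
Posterior ∝ prior × likelihood. Numerator for B: 0.24·0.00306566 = 0.000735759.
Normalizing constant: 0.29·0.0580692 + 0.24·0.00306566 + 0.47·0.160623 = 0.0930687.
P(B | observation) = 0.000735759 / 0.0930687 = 0.00790555.

0.0079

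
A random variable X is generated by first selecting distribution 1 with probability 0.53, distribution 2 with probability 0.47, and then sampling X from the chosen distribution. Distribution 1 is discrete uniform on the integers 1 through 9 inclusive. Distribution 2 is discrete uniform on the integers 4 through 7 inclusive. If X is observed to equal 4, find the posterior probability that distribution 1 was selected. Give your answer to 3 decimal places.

Likelihoods P(X=4 | ·): 1: 0.111111; 2: 0.25.
Posterior ∝ prior × likelihood. Numerator for 1: 0.53·0.111111 = 0.0588889.
Normalizing constant: 0.53·0.111111 + 0.47·0.25 = 0.176389.
P(1 | observation) = 0.0588889 / 0.176389 = 0.333858.

0.334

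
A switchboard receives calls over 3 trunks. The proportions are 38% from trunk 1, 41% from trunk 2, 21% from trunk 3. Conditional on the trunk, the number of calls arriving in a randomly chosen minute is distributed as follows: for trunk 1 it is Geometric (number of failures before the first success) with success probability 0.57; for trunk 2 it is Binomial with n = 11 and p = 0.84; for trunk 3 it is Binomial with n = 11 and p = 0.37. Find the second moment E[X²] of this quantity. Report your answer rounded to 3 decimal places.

40.347

For each component E[X²] = Var + (mean)², giving 1: 1.89258; 2: 86.856; 3: 19.129.
Overall E[X²] = 0.38·1.89258 + 0.41·86.856 + 0.21·19.129 = 40.3472.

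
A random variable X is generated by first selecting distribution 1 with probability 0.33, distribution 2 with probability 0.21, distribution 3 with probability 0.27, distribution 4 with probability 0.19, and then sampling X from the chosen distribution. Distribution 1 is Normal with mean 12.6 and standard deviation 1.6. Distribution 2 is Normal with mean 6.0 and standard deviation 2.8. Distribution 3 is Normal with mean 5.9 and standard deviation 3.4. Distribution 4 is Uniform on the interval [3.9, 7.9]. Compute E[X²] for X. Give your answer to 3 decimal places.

For each component E[X²] = Var + (mean)², giving 1: 161.32; 2: 43.84; 3: 46.37; 4: 36.1433.
Overall E[X²] = 0.33·161.32 + 0.21·43.84 + 0.27·46.37 + 0.19·36.1433 = 81.8291.

81.829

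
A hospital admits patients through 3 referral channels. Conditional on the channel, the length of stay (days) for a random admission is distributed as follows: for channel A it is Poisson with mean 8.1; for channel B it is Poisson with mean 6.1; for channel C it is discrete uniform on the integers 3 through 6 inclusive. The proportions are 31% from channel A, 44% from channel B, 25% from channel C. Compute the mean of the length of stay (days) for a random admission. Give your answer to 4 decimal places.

6.3200

Component means — A: 8.1; B: 6.1; C: 4.5.
E[X] = 0.31·8.1 + 0.44·6.1 + 0.25·4.5 = 6.32.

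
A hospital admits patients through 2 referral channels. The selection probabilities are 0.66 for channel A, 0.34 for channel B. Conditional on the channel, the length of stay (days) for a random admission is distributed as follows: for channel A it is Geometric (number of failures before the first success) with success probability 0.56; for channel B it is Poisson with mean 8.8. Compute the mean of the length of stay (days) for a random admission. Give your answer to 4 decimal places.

Component means — A: 0.785714; B: 8.8.
E[X] = 0.66·0.785714 + 0.34·8.8 = 3.51057.

3.5106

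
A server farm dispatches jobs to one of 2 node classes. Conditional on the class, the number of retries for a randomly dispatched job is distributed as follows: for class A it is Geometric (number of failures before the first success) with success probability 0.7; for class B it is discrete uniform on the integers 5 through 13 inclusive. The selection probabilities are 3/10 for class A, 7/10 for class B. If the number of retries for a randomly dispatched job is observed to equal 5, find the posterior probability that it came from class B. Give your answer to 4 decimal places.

Likelihoods P(X=5 | ·): A: 0.001701; B: 0.111111.
Posterior ∝ prior × likelihood. Numerator for B: 0.7·0.111111 = 0.0777778.
Normalizing constant: 0.3·0.001701 + 0.7·0.111111 = 0.0782881.
P(B | observation) = 0.0777778 / 0.0782881 = 0.993482.

0.9935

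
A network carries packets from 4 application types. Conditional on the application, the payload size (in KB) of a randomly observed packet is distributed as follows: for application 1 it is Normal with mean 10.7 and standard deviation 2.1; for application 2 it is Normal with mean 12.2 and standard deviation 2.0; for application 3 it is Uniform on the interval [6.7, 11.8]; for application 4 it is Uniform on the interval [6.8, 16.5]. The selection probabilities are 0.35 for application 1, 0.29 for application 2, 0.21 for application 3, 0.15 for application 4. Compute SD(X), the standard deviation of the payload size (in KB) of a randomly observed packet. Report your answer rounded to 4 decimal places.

2.3430

Per component, 1: μ=10.7, E[X²]=118.9; 2: μ=12.2, E[X²]=152.84; 3: μ=9.25, E[X²]=87.73; 4: μ=11.65, E[X²]=143.563.
E[X] = 0.35·10.7 + 0.29·12.2 + 0.21·9.25 + 0.15·11.65 = 10.973.
E[X²] = 0.35·118.9 + 0.29·152.84 + 0.21·87.73 + 0.15·143.563 = 125.896.
Var(X) = E[X²] − (E[X])² = 125.896 − 120.407 = 5.48967.
SD(X) = √5.48967 = 2.343.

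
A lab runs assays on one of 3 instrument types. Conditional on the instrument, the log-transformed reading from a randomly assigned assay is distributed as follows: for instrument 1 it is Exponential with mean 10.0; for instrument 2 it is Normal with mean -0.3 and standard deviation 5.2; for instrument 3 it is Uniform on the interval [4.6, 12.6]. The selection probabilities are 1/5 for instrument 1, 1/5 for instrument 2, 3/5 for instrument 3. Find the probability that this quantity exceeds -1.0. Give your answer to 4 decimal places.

0.9107

Conditional on each instrument, P(X > -1.0): 1: 1; 2: 0.553542; 3: 1.
By total probability, P(X > -1.0) = 0.2·1 + 0.2·0.553542 + 0.6·1 = 0.910708.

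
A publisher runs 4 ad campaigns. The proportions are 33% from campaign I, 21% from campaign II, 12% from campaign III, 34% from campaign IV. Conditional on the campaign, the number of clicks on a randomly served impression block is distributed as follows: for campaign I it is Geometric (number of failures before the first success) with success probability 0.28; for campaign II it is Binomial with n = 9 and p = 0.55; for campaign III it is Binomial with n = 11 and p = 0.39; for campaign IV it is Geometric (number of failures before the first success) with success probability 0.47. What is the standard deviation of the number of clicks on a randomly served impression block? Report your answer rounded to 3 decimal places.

Per component, I: μ=2.57143, E[X²]=15.7959; II: μ=4.95, E[X²]=26.73; III: μ=4.29, E[X²]=21.021; IV: μ=1.12766, E[X²]=3.67089.
E[X] = 0.33·2.57143 + 0.21·4.95 + 0.12·4.29 + 0.34·1.12766 = 2.78628.
E[X²] = 0.33·15.7959 + 0.21·26.73 + 0.12·21.021 + 0.34·3.67089 = 14.5966.
Var(X) = E[X²] − (E[X])² = 14.5966 − 7.76333 = 6.83324.
SD(X) = √6.83324 = 2.61405.

2.614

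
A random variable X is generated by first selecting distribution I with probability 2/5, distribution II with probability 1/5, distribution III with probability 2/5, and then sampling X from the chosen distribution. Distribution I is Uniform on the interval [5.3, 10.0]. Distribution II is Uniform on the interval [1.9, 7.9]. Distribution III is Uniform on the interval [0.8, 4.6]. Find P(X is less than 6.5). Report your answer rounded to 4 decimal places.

Conditional on each component, P(X < 6.5): I: 0.255319; II: 0.766667; III: 1.
By total probability, P(X < 6.5) = 0.4·0.255319 + 0.2·0.766667 + 0.4·1 = 0.655461.

0.6555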